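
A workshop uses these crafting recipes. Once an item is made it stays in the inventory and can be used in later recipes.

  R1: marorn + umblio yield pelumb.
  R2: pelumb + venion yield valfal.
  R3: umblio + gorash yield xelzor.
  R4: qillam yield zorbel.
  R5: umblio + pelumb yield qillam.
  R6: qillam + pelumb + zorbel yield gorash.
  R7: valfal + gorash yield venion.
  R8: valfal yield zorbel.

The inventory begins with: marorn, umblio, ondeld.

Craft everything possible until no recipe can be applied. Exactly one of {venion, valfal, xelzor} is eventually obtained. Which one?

Using R1, marorn and umblio make pelumb.
umblio + pelumb → qillam (R5).
Using R4, qillam makes zorbel.
Using R6, qillam, pelumb, and zorbel make gorash.
Using R3, umblio and gorash make xelzor.
valfal would need pelumb and venion (R2), but venion is never obtained. venion would need valfal and gorash (R7), but valfal is never obtained.

xelzor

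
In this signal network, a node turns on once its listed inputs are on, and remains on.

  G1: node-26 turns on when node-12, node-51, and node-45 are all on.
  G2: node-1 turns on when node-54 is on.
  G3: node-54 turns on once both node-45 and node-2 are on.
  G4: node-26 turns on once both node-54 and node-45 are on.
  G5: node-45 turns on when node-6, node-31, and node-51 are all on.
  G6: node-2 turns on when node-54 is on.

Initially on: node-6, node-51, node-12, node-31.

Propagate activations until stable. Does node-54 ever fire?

No

node-54 would need node-45 and node-2 (G3), but node-2 never turns on.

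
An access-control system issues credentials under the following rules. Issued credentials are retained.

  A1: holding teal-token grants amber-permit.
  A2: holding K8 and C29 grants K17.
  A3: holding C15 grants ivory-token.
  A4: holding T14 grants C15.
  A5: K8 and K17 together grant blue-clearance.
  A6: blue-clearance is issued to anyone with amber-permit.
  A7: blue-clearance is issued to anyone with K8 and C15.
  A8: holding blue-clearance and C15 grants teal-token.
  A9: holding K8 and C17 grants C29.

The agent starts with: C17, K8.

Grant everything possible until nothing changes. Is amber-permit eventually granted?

amber-permit would need teal-token (A1), but teal-token is never granted.

No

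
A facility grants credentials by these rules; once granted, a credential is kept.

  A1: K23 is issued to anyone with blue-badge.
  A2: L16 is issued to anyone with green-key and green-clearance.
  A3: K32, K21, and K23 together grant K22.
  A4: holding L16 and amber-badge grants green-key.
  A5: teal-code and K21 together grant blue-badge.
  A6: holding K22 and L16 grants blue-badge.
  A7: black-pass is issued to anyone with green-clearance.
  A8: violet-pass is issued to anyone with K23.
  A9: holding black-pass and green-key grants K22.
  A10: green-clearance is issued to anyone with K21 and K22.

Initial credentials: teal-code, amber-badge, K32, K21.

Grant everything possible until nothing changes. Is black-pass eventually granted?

Holding teal-code and K21 grants blue-badge (A5).
Holding blue-badge grants K23 (A1).
Holding K32, K21, and K23 grants K22 (A3).
Holding K21 and K22 grants green-clearance (A10).
Holding green-clearance grants black-pass (A7).

Yes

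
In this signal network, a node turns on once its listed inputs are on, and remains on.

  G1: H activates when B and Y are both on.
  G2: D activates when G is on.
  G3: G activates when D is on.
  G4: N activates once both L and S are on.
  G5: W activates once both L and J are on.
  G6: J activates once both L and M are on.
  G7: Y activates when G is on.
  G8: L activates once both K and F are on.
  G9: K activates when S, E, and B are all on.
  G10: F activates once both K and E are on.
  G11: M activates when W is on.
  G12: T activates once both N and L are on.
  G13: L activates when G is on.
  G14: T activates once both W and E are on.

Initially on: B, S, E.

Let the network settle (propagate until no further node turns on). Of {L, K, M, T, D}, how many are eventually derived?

3

G9: S, E, and B on → K on.
G10: K and E on → F on.
G8: K and F on → L on.
G4: L and S on → N on.
G12: N and L on → T on.
L: reached.
K: reached.
M would need W (G11), but W never turns on.
T: reached.
D would need G (G2), but G never turns on.
Reached: L, K, and T — 3 of the 5.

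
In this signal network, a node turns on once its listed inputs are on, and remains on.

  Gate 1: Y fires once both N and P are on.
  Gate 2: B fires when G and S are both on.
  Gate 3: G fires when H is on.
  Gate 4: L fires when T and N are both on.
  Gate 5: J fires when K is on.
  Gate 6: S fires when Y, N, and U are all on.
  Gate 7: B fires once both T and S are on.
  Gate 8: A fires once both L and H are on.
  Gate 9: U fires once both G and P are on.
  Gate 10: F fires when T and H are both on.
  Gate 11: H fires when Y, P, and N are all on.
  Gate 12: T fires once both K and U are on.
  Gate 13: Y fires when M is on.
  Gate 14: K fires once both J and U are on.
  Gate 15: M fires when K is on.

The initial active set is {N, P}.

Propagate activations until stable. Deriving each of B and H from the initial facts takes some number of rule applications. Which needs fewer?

H: Gate 1: N and P on → Y on. Gate 11: Y, P, and N on → H on. [2 rule applications]
B: Gate 1: N and P on → Y on. Gate 11: Y, P, and N on → H on. H is on, so G fires (Gate 3). G and P are on, so U fires (Gate 9). Gate 6: Y, N, and U on → S on. Gate 2: G and S on → B on. [6 rule applications]
H needs fewer.

H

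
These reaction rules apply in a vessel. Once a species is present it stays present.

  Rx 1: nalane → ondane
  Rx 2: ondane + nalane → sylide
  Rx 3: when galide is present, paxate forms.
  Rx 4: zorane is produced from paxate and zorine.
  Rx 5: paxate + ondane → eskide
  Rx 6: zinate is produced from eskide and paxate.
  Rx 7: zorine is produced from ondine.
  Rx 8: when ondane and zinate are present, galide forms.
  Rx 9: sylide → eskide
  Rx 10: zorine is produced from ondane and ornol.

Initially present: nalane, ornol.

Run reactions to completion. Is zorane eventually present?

zorane would need paxate and zorine (Rx 4), but paxate never forms.

No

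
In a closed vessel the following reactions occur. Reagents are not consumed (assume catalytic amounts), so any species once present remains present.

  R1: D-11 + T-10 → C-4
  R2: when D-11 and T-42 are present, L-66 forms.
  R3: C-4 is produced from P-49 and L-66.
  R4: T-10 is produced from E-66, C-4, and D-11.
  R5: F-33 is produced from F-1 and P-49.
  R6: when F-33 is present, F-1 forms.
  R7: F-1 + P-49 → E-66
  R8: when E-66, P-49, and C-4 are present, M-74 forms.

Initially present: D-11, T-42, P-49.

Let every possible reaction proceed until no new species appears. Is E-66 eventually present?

No

E-66 would need F-1 and P-49 (R7), but F-1 never forms.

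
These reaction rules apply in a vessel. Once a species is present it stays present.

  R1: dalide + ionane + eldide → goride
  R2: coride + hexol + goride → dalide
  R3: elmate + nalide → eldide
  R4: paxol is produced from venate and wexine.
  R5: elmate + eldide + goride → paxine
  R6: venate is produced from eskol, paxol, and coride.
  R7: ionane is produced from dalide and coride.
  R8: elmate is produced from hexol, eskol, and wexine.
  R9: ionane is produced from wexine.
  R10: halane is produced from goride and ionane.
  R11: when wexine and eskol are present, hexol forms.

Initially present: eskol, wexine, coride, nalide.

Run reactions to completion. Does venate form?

venate would need eskol, paxol, and coride (R6), but paxol never forms.

No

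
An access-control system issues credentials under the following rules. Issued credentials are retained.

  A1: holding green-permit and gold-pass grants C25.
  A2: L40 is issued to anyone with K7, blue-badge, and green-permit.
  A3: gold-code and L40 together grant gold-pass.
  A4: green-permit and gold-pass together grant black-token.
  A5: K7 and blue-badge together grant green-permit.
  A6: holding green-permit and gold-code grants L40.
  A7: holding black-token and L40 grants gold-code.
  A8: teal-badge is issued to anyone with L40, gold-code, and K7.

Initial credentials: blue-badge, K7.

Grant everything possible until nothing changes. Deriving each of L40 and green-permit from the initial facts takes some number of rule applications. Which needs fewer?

green-permit: Holding K7 and blue-badge grants green-permit (A5). [1 rule application]
L40: Holding K7 and blue-badge grants green-permit (A5). Holding K7, blue-badge, and green-permit grants L40 (A2). [2 rule applications]
green-permit needs fewer.

green-permit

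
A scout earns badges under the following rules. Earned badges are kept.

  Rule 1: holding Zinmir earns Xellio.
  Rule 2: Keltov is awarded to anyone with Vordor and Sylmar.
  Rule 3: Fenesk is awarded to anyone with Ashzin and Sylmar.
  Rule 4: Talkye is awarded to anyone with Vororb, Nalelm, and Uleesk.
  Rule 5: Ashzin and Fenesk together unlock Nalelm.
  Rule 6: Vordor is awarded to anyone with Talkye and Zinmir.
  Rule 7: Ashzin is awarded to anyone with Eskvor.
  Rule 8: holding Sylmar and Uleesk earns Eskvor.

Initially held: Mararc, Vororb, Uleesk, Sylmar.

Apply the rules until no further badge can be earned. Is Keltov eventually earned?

No

Keltov would need Vordor and Sylmar (Rule 2), but Vordor is never earned.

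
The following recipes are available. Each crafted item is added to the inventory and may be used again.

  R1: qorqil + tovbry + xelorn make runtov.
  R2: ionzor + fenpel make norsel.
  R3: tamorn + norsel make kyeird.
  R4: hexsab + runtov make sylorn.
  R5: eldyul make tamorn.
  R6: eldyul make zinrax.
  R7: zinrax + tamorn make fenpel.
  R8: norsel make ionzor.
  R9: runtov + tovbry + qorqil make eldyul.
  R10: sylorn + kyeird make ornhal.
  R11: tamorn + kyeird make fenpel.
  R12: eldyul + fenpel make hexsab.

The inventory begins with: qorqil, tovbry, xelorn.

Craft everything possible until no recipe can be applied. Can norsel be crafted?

norsel would need ionzor and fenpel (R2), but ionzor is never obtained.

No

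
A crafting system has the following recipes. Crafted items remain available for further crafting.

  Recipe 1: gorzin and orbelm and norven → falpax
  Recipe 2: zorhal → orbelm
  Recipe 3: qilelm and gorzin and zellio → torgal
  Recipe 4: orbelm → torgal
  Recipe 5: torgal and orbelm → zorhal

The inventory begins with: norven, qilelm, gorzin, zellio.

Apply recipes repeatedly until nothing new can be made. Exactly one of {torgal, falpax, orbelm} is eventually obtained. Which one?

torgal

Using Recipe 3, qilelm, gorzin, and zellio make torgal.
falpax would need gorzin, orbelm, and norven (Recipe 1), but orbelm is never obtained. orbelm would need zorhal (Recipe 2), but zorhal is never obtained.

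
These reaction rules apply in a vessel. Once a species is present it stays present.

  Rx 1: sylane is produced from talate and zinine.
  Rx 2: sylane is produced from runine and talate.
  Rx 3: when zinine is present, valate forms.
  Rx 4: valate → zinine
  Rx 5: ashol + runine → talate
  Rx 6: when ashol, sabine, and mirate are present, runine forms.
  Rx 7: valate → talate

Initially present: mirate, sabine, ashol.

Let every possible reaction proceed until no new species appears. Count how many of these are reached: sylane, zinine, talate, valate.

2

ashol, sabine, and mirate present → runine forms (Rx 6).
ashol and runine present → talate forms (Rx 5).
runine and talate present → sylane forms (Rx 2).
sylane: reached.
zinine would need valate (Rx 4), but valate never forms.
talate: reached.
valate would need zinine (Rx 3), but zinine never forms.
Reached: sylane and talate — 2 of the 4.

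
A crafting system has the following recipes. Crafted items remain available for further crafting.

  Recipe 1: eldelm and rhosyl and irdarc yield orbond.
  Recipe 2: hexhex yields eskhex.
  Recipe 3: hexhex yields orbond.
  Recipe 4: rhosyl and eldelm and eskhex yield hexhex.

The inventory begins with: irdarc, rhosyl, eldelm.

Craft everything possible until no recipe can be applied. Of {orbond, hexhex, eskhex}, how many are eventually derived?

1

Using Recipe 1, eldelm, rhosyl, and irdarc make orbond.
orbond: reached.
hexhex would need rhosyl, eldelm, and eskhex (Recipe 4), but eskhex is never obtained.
eskhex would need hexhex (Recipe 2), but hexhex is never obtained.
Reached: orbond — 1 of the 3.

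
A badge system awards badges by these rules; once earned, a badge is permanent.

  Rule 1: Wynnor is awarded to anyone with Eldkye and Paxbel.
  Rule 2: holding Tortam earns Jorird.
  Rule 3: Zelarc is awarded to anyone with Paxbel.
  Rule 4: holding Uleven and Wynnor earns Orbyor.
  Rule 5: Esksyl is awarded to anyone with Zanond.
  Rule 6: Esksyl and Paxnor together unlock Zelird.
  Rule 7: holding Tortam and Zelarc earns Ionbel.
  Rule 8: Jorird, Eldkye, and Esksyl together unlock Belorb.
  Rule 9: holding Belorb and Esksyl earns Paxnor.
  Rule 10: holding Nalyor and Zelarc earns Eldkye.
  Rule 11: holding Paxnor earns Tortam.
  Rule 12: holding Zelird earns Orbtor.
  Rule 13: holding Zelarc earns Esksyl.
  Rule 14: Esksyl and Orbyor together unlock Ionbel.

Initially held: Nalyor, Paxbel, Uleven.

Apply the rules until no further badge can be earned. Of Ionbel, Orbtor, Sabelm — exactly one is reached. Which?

With Paxbel, Zelarc is earned (Rule 3).
With Nalyor and Zelarc, Eldkye is earned (Rule 10).
With Zelarc, Esksyl is earned (Rule 13).
With Eldkye and Paxbel, Wynnor is earned (Rule 1).
With Uleven and Wynnor, Orbyor is earned (Rule 4).
With Esksyl and Orbyor, Ionbel is earned (Rule 14).
Orbtor would need Zelird (Rule 12), but Zelird is never earned. No rule produces Sabelm, and it is not given.

Ionbel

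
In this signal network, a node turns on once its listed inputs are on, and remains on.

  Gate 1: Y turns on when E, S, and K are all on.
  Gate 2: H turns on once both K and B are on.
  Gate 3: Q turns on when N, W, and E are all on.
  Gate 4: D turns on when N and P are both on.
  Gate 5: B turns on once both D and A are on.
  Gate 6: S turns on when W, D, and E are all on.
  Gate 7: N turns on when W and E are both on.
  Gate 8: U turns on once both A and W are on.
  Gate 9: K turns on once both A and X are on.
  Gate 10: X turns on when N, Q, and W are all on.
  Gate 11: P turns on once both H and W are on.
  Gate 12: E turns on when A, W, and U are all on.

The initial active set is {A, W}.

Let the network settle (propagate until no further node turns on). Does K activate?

Gate 8: A and W on → U on.
A, W, and U are on, so E turns on (Gate 12).
Gate 7: W and E on → N on.
Gate 3: N, W, and E on → Q on.
Gate 10: N, Q, and W on → X on.
Gate 9: A and X on → K on.

Yes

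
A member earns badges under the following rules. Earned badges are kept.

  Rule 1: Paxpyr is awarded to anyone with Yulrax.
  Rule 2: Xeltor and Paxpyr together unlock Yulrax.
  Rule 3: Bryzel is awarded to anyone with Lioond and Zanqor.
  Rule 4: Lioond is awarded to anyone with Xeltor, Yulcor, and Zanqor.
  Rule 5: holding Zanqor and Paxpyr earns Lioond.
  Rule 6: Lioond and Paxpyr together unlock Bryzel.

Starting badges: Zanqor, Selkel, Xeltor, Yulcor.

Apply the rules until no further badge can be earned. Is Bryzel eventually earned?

With Xeltor, Yulcor, and Zanqor, Lioond is earned (Rule 4).
With Lioond and Zanqor, Bryzel is earned (Rule 3).

Yes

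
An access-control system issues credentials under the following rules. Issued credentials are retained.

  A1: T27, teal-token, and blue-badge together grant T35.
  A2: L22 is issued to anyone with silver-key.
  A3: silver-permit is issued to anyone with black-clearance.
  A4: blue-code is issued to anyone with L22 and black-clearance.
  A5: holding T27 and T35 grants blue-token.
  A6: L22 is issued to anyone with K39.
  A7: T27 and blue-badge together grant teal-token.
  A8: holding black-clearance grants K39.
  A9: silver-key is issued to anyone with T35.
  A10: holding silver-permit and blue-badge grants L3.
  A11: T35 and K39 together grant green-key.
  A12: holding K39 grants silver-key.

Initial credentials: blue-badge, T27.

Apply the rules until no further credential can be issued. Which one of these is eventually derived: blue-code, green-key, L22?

L22

Holding T27 and blue-badge grants teal-token (A7).
Holding T27, teal-token, and blue-badge grants T35 (A1).
Holding T35 grants silver-key (A9).
Holding silver-key grants L22 (A2).
green-key would need T35 and K39 (A11), but K39 is never granted. blue-code would need L22 and black-clearance (A4), but black-clearance is never granted.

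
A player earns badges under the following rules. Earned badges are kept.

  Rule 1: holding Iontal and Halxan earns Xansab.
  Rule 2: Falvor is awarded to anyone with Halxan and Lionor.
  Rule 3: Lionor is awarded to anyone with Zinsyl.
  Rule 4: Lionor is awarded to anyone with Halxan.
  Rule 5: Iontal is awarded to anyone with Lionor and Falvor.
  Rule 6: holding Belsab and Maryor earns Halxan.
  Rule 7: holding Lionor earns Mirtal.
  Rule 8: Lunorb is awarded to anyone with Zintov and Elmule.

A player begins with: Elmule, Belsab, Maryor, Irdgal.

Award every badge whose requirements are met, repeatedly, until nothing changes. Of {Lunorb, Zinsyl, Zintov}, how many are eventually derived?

0

Lunorb would need Zintov and Elmule (Rule 8), but Zintov is never earned.
No rule produces Zinsyl, and it is not given.
No rule produces Zintov, and it is not given.
None of the 3 are reached.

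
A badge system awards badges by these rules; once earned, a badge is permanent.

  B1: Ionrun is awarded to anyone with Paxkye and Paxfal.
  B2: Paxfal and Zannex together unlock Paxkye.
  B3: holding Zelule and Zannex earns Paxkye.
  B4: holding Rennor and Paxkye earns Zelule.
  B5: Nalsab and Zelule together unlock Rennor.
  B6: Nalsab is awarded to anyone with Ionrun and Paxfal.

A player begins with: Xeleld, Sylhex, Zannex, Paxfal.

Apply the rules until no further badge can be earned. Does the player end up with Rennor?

Rennor would need Nalsab and Zelule (B5), but Zelule is never earned.

No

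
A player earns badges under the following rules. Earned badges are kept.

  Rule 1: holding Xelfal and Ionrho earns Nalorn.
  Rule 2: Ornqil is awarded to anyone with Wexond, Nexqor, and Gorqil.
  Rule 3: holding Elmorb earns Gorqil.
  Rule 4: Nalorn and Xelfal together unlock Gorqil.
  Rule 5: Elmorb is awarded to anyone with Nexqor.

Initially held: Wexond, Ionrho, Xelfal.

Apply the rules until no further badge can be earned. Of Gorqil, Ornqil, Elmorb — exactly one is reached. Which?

With Xelfal and Ionrho, Nalorn is earned (Rule 1).
With Nalorn and Xelfal, Gorqil is earned (Rule 4).
Elmorb would need Nexqor (Rule 5), but Nexqor is never earned. Ornqil would need Wexond, Nexqor, and Gorqil (Rule 2), but Nexqor is never earned.

Gorqil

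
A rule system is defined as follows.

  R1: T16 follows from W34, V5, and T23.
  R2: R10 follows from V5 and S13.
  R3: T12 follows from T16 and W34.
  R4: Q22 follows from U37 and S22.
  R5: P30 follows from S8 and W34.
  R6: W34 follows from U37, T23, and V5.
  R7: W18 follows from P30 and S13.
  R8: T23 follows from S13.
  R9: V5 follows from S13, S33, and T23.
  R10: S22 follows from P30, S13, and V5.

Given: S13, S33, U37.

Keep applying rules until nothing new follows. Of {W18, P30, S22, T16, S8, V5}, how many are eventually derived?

2

S13 holds, so T23 follows (R8).
From S13, S33, and T23, R9 gives V5.
U37, T23, and V5 hold, so W34 follows (R6).
From W34, V5, and T23, R1 gives T16.
W18 would need P30 and S13 (R7), but P30 is never established.
P30 would need S8 and W34 (R5), but S8 is never established.
S22 would need P30, S13, and V5 (R10), but P30 is never established.
T16: reached.
No rule produces S8, and it is not given.
V5: reached.
Reached: T16 and V5 — 2 of the 6.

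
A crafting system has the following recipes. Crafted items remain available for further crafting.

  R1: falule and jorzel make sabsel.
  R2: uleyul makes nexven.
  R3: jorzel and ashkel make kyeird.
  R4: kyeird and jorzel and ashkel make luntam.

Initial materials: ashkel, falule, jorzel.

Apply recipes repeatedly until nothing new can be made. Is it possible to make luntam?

jorzel and ashkel → kyeird (R3).
Using R4, kyeird, jorzel, and ashkel make luntam.

Yes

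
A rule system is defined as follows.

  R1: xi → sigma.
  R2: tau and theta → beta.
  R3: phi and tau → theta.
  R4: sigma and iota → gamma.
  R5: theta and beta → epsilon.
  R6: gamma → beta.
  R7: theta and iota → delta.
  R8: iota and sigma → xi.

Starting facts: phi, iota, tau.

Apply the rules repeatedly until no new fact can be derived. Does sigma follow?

sigma would need xi (R1), but xi is never established.

No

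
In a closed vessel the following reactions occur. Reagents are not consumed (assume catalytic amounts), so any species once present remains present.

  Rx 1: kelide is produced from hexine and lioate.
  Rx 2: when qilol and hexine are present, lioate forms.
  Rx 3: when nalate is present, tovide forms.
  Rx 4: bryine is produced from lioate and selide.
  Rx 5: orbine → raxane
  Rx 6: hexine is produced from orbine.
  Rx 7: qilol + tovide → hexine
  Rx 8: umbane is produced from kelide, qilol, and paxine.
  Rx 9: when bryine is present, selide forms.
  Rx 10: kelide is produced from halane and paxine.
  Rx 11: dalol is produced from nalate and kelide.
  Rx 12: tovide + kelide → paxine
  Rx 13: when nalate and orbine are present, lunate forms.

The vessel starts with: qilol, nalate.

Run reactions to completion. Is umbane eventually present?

nalate present → tovide forms (Rx 3).
qilol and tovide present → hexine forms (Rx 7).
qilol and hexine present → lioate forms (Rx 2).
hexine and lioate present → kelide forms (Rx 1).
tovide and kelide present → paxine forms (Rx 12).
kelide, qilol, and paxine present → umbane forms (Rx 8).

Yes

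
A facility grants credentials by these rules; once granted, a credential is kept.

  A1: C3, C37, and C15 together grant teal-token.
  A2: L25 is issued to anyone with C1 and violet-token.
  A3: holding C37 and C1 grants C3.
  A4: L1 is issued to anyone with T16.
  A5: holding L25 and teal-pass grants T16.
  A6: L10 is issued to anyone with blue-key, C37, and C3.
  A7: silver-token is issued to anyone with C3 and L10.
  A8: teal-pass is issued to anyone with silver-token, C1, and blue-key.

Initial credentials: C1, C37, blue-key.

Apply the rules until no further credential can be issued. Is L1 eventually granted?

No

L1 would need T16 (A4), but T16 is never granted.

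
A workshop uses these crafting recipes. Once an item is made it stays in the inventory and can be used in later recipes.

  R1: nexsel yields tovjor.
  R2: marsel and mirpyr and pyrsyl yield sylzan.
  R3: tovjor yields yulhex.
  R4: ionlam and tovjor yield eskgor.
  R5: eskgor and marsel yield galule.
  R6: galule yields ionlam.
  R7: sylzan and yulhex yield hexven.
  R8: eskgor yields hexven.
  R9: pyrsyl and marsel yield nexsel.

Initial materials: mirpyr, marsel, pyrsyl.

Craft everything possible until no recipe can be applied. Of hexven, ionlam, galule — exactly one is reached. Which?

Using R2, marsel, mirpyr, and pyrsyl make sylzan.
Using R9, pyrsyl and marsel make nexsel.
nexsel → tovjor (R1).
tovjor → yulhex (R3).
Using R7, sylzan and yulhex make hexven.
galule would need eskgor and marsel (R5), but eskgor is never obtained. ionlam would need galule (R6), but galule is never obtained.

hexven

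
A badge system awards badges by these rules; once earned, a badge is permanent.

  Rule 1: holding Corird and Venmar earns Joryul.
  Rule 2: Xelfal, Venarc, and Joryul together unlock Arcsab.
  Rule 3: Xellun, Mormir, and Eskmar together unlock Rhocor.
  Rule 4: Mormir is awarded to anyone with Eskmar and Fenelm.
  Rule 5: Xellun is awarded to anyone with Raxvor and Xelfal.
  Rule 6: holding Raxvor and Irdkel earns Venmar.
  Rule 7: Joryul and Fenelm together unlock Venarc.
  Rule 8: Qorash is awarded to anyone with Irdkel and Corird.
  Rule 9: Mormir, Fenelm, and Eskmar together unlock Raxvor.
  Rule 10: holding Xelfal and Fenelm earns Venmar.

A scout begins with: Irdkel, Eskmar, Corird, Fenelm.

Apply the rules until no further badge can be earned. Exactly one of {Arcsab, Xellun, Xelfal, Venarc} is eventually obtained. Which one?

With Eskmar and Fenelm, Mormir is earned (Rule 4).
With Mormir, Fenelm, and Eskmar, Raxvor is earned (Rule 9).
With Raxvor and Irdkel, Venmar is earned (Rule 6).
With Corird and Venmar, Joryul is earned (Rule 1).
With Joryul and Fenelm, Venarc is earned (Rule 7).
Xellun would need Raxvor and Xelfal (Rule 5), but Xelfal is never earned. Arcsab would need Xelfal, Venarc, and Joryul (Rule 2), but Xelfal is never earned. No rule produces Xelfal, and it is not given.

Venarc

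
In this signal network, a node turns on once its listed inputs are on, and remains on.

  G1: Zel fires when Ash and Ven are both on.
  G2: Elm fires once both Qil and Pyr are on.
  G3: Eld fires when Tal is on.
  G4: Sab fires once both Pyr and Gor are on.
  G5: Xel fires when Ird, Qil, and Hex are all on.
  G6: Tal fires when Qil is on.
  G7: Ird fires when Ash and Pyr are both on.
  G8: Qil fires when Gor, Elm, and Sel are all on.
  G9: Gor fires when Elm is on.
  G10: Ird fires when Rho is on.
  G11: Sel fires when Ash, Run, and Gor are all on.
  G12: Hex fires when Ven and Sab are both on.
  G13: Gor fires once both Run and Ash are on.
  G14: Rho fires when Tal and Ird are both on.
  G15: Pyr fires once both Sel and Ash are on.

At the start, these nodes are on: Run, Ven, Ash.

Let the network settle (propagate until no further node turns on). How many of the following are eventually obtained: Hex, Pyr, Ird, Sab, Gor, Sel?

G13: Run and Ash on → Gor on.
G11: Ash, Run, and Gor on → Sel on.
G15: Sel and Ash on → Pyr on.
G7: Ash and Pyr on → Ird on.
Pyr and Gor are on, so Sab fires (G4).
Ven and Sab are on, so Hex fires (G12).
Hex: reached.
Pyr: reached.
Ird: reached.
Sab: reached.
Gor: reached.
Sel: reached.
All 6 are reached.

6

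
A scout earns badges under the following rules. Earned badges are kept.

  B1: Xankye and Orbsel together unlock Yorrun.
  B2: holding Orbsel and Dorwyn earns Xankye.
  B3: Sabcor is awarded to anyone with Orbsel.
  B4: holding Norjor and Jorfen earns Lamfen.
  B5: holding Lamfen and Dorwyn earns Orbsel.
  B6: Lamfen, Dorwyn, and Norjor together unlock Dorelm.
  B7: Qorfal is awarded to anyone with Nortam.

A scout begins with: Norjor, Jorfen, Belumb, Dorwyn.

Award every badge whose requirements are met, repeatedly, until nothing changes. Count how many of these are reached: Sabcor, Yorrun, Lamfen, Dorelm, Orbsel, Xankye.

6

With Norjor and Jorfen, Lamfen is earned (B4).
With Lamfen, Dorwyn, and Norjor, Dorelm is earned (B6).
With Lamfen and Dorwyn, Orbsel is earned (B5).
With Orbsel, Sabcor is earned (B3).
With Orbsel and Dorwyn, Xankye is earned (B2).
With Xankye and Orbsel, Yorrun is earned (B1).
Sabcor: reached.
Yorrun: reached.
Lamfen: reached.
Dorelm: reached.
Orbsel: reached.
Xankye: reached.
All 6 are reached.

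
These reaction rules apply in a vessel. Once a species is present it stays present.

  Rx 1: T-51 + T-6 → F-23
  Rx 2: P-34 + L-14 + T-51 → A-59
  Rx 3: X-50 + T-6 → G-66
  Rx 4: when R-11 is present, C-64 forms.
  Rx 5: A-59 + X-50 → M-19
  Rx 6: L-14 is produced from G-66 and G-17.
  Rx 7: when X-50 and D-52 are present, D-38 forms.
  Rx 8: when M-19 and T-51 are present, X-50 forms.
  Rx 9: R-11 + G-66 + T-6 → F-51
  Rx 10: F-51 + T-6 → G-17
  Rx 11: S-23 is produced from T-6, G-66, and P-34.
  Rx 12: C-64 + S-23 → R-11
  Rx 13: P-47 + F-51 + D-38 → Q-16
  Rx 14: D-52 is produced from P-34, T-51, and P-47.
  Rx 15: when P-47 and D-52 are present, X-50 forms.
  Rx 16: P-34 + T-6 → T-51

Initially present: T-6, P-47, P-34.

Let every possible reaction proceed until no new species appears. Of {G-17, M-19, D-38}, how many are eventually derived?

P-34 and T-6 present → T-51 forms (Rx 16).
P-34, T-51, and P-47 present → D-52 forms (Rx 14).
P-47 and D-52 present → X-50 forms (Rx 15).
X-50 and D-52 present → D-38 forms (Rx 7).
G-17 would need F-51 and T-6 (Rx 10), but F-51 never forms.
M-19 would need A-59 and X-50 (Rx 5), but A-59 never forms.
D-38: reached.
Reached: D-38 — 1 of the 3.

1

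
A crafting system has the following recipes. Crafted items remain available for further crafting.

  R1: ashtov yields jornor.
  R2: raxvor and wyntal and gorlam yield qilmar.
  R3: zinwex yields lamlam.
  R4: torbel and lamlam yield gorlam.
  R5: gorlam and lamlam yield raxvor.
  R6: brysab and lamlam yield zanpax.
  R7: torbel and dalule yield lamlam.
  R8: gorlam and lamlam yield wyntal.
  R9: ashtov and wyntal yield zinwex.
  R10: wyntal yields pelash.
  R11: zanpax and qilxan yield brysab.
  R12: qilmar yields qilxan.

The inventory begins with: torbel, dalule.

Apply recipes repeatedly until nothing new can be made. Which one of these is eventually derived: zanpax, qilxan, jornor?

Using R7, torbel and dalule make lamlam.
torbel and lamlam → gorlam (R4).
gorlam and lamlam → wyntal (R8).
gorlam and lamlam → raxvor (R5).
raxvor and wyntal and gorlam → qilmar (R2).
qilmar → qilxan (R12).
zanpax would need brysab and lamlam (R6), but brysab is never obtained. jornor would need ashtov (R1), but ashtov is never obtained.

qilxan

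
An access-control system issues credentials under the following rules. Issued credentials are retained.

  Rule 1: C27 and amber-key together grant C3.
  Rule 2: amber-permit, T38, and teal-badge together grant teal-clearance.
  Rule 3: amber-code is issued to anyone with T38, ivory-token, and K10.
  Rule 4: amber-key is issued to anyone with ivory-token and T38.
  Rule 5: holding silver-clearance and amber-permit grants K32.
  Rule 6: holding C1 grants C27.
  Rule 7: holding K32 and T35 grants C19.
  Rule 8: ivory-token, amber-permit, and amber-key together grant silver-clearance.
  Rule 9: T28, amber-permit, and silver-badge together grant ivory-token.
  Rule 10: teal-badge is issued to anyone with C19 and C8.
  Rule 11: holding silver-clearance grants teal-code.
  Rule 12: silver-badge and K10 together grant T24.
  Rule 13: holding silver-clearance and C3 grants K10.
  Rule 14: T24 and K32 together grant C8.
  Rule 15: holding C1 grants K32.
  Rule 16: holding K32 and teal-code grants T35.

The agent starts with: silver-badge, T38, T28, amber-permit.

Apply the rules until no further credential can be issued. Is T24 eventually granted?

No

T24 would need silver-badge and K10 (Rule 12), but K10 is never granted.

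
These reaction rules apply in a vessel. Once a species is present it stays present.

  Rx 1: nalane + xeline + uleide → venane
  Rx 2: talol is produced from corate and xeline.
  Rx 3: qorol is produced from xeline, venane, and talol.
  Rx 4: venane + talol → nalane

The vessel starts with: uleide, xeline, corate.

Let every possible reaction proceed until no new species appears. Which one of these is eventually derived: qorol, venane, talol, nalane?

corate and xeline present → talol forms (Rx 2).
nalane would need venane and talol (Rx 4), but venane never forms. venane would need nalane, xeline, and uleide (Rx 1), but nalane never forms. qorol would need xeline, venane, and talol (Rx 3), but venane never forms.

talol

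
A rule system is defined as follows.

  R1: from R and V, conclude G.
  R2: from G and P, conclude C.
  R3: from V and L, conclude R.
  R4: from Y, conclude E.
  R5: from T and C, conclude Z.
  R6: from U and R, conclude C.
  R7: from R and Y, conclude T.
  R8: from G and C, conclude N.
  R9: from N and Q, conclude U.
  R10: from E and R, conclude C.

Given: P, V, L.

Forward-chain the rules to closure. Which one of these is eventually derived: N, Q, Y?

N

V and L hold, so R follows (R3).
R and V hold, so G follows (R1).
From G and P, R2 gives C.
From G and C, R8 gives N.
No rule produces Q, and it is not given. No rule produces Y, and it is not given.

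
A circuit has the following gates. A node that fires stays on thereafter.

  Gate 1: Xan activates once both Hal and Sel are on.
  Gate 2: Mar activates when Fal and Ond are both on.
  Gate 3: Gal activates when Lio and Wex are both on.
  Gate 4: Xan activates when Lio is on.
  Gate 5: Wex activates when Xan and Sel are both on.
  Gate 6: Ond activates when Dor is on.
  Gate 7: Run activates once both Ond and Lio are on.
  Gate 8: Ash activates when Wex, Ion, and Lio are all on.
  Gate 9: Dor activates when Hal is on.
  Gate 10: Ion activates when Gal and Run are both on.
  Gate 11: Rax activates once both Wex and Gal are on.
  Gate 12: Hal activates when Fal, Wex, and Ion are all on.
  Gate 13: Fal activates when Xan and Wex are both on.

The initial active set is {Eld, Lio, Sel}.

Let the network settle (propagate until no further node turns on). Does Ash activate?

Ash would need Wex, Ion, and Lio (Gate 8), but Ion never turns on.

No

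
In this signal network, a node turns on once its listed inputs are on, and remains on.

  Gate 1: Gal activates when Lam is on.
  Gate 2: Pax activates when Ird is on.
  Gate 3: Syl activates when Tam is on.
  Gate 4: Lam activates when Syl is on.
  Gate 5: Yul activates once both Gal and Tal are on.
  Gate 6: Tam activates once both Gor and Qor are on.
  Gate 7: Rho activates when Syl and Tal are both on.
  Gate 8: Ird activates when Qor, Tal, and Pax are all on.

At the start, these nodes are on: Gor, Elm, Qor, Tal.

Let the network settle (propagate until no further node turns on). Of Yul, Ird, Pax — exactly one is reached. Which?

Yul

Gor and Qor are on, so Tam activates (Gate 6).
Tam is on, so Syl activates (Gate 3).
Gate 4: Syl on → Lam on.
Lam is on, so Gal activates (Gate 1).
Gate 5: Gal and Tal on → Yul on.
Ird would need Qor, Tal, and Pax (Gate 8), but Pax never turns on. Pax would need Ird (Gate 2), but Ird never turns on.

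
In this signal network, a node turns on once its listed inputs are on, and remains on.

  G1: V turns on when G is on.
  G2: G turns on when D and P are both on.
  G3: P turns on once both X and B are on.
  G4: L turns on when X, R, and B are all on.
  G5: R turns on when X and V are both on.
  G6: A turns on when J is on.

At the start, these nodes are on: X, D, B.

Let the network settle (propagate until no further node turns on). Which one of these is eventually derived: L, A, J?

G3: X and B on → P on.
D and P are on, so G turns on (G2).
G is on, so V turns on (G1).
G5: X and V on → R on.
G4: X, R, and B on → L on.
No rule produces J, and it is not given. A would need J (G6), but J never turns on.

L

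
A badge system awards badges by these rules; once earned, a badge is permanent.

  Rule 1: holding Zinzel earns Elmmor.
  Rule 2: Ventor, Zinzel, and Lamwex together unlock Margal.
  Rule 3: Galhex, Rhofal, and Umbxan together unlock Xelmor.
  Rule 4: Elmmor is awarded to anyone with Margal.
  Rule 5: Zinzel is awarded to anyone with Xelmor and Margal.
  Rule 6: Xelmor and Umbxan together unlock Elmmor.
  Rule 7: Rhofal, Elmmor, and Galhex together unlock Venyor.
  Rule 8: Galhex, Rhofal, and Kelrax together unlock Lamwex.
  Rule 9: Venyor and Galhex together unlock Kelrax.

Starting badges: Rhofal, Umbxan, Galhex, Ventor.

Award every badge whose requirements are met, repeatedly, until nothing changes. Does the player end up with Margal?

No

Margal would need Ventor, Zinzel, and Lamwex (Rule 2), but Zinzel is never earned.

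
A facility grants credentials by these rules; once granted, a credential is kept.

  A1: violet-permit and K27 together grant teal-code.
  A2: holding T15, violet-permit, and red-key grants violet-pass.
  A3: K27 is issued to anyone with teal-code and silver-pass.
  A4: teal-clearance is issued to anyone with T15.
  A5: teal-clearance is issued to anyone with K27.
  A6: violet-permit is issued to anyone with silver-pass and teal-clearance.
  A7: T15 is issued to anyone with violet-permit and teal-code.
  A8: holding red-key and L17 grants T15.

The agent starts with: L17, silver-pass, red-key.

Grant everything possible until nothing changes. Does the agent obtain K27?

K27 would need teal-code and silver-pass (A3), but teal-code is never granted.

No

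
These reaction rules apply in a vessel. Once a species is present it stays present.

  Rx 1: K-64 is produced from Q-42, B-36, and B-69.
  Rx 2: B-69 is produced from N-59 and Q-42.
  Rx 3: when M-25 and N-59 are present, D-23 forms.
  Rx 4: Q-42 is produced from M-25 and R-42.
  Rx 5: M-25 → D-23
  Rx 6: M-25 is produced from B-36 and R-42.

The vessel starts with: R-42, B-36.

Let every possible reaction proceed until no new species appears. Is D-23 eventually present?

Yes

B-36 and R-42 present → M-25 forms (Rx 6).
M-25 present → D-23 forms (Rx 5).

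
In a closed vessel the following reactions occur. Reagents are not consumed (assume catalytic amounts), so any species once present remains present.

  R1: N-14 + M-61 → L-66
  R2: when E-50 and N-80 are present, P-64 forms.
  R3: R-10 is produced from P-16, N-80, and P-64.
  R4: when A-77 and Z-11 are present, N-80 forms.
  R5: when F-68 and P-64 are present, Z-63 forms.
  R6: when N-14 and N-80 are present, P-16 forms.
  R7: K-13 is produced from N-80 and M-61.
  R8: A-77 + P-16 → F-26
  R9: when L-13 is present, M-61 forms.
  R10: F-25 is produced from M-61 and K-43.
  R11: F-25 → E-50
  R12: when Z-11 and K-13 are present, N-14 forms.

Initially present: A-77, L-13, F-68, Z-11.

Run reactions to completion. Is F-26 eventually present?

A-77 and Z-11 present → N-80 forms (R4).
L-13 present → M-61 forms (R9).
N-80 and M-61 present → K-13 forms (R7).
Z-11 and K-13 present → N-14 forms (R12).
N-14 and N-80 present → P-16 forms (R6).
A-77 and P-16 present → F-26 forms (R8).

Yes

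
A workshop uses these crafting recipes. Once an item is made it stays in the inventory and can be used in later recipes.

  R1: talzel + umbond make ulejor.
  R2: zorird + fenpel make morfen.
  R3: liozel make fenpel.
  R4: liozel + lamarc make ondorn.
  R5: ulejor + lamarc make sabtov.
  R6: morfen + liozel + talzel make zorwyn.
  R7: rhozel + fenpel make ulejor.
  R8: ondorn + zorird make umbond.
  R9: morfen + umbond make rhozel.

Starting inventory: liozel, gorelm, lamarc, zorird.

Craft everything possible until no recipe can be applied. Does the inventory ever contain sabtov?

Yes

Using R3, liozel makes fenpel.
liozel + lamarc → ondorn (R4).
Using R2, zorird and fenpel make morfen.
Using R8, ondorn and zorird make umbond.
morfen + umbond → rhozel (R9).
rhozel + fenpel → ulejor (R7).
ulejor + lamarc → sabtov (R5).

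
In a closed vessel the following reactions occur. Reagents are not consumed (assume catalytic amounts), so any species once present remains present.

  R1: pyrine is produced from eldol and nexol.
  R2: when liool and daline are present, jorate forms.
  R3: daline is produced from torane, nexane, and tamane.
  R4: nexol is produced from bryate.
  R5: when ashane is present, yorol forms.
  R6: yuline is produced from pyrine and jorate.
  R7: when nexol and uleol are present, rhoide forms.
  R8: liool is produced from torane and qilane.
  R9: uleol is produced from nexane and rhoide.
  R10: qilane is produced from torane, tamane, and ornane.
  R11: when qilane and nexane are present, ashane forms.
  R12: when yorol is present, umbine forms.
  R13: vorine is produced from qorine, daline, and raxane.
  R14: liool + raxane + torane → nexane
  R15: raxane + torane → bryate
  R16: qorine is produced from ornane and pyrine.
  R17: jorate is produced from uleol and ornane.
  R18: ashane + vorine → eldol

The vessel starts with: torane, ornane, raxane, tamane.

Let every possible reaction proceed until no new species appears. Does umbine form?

Yes

torane, tamane, and ornane present → qilane forms (R10).
torane and qilane present → liool forms (R8).
liool, raxane, and torane present → nexane forms (R14).
qilane and nexane present → ashane forms (R11).
ashane present → yorol forms (R5).
yorol present → umbine forms (R12).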